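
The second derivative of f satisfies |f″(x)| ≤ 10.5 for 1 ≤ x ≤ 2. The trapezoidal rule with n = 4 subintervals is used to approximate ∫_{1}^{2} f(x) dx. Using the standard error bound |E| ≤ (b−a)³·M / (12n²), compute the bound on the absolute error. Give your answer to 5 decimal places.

0.05469

|E| ≤ (1)³·10.5 / (12·4²) = 10.5/192 = 0.05469.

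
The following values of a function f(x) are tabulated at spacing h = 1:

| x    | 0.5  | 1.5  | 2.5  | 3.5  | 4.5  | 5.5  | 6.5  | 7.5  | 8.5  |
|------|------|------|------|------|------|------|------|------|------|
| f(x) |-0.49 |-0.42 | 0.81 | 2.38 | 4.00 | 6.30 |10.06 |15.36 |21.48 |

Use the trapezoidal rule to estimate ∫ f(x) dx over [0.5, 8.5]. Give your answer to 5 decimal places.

48.98500

h = 1, n = 8.
(h/2)·[y₀ + 2y₁ + 2y₂ + 2y₃ + 2y₄ + 2y₅ + 2y₆ + 2y₇ + y₈] = 0.5·(97.97) = 48.98500.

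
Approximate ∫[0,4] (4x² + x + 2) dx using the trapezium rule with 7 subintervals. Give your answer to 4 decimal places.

102.2041

h = (4 − 0)/7 = 0.571429.
Nodes x₀,…,x₇ = 0, 0.571429, 1.142857, 1.714286, 2.285714, 2.857143, 3.428571, 4.
f(x) = 4x² + x + 2: f₀=2, f₁=3.877551, f₂=8.367347, f₃=15.469388, f₄=25.183673, f₅=37.510204, f₆=52.448980, f₇=70.
(h/2)·[f₀ + 2f₁ + 2f₂ + 2f₃ + 2f₄ + 2f₅ + 2f₆ + f₇] = 0.285714·(357.714286) = 102.2041.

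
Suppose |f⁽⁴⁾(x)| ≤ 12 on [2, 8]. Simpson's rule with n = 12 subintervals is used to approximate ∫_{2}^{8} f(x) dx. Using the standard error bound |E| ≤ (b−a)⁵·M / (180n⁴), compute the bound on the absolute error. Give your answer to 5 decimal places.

0.02500

|E| ≤ (6)⁵·12 / (180·12⁴) = 93312/3732480 = 0.02500.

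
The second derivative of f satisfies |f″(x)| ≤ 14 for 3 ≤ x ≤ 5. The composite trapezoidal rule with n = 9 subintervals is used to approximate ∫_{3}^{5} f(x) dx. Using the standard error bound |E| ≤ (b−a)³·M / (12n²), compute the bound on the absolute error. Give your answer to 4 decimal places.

0.1152

|E| ≤ (2)³·14 / (12·9²) = 112/972 = 0.1152.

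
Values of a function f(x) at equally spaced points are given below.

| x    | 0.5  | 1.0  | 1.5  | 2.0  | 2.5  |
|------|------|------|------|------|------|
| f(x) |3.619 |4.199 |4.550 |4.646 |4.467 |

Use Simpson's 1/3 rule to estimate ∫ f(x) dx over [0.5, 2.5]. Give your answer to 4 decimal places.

h = 0.5, n = 4.
(h/3)·[y₀ + 4y₁ + 2y₂ + 4y₃ + y₄] = 0.166667·(52.566) = 8.7610.

8.7610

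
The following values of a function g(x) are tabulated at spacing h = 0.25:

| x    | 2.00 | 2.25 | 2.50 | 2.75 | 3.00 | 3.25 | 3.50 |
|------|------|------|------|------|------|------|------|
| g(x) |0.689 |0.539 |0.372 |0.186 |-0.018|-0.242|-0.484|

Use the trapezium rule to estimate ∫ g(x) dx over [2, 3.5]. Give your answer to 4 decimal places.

0.2349

h = 0.25, n = 6.
(h/2)·[y₀ + 2y₁ + 2y₂ + 2y₃ + 2y₄ + 2y₅ + y₆] = 0.125·(1.879) = 0.2349.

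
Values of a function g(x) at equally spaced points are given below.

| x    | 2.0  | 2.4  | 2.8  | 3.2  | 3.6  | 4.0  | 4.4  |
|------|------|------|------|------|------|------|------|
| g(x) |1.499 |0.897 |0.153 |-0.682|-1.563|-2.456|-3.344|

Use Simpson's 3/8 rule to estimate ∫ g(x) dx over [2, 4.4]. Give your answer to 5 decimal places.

h = 0.4, n = 6.
(3h/8)·[y₀ + 3y₁ + 3y₂ + 2y₃ + 3y₄ + 3y₅ + y₆] = 0.15·(-12.116) = -1.81740.

-1.81740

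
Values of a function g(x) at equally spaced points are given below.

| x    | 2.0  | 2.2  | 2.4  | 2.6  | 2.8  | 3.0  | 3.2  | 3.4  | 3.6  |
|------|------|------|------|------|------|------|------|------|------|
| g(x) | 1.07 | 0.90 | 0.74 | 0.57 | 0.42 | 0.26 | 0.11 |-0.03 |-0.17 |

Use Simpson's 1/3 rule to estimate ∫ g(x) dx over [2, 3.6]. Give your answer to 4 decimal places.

0.6827

h = 0.2, n = 8.
(h/3)·[y₀ + 4y₁ + 2y₂ + 4y₃ + 2y₄ + 4y₅ + 2y₆ + 4y₇ + y₈] = 0.066667·(10.24) = 0.6827.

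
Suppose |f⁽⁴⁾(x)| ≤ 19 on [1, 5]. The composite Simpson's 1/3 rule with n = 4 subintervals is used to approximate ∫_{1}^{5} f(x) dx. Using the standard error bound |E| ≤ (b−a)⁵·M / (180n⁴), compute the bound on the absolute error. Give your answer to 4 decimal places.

0.4222

|E| ≤ (4)⁵·19 / (180·4⁴) = 19456/46080 = 0.4222.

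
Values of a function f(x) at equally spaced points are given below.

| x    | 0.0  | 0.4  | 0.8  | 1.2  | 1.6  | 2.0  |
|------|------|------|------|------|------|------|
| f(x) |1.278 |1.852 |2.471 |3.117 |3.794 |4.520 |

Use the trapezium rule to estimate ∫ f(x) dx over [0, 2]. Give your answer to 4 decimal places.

5.6532

h = 0.4, n = 5.
(h/2)·[y₀ + 2y₁ + 2y₂ + 2y₃ + 2y₄ + y₅] = 0.2·(28.266) = 5.6532.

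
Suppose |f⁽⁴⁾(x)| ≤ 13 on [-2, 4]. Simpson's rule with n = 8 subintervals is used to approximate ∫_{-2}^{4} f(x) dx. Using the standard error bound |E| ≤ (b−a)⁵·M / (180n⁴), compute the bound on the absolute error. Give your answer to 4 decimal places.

|E| ≤ (6)⁵·13 / (180·8⁴) = 101088/737280 = 0.1371.

0.1371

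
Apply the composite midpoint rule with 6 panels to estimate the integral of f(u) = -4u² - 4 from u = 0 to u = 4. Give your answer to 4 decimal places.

h = (4 − 0)/6 = 0.666667.
Midpoints m₁,…,m₆ = 0.333333, 1, 1.666667, 2.333333, 3, 3.666667.
f(m₁)=-4.444444, f(m₂)=-8, f(m₃)=-15.111111, f(m₄)=-25.777778, f(m₅)=-40, f(m₆)=-57.777778.
h·[f(m₁) + f(m₂) + f(m₃) + f(m₄) + f(m₅) + f(m₆)] = 0.666667·(-151.111111) = -100.7407.

-100.7407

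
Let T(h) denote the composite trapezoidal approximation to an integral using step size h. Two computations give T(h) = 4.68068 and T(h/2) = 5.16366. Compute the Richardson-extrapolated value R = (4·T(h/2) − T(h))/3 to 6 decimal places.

5.324653

R = (4·T(h/2) − T(h)) / 3 = (4·5.16366 − 4.68068)/3 = (15.97396)/3 = 5.324653.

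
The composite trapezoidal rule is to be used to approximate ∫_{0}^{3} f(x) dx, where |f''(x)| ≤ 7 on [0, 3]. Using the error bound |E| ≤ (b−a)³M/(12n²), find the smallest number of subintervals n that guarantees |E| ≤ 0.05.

Need 189/(12n²) ≤ 0.05.
n² ≥ 189/(12·0.05) = 315 ⇒ n ≥ 17.7482, so the smallest n is 18.

18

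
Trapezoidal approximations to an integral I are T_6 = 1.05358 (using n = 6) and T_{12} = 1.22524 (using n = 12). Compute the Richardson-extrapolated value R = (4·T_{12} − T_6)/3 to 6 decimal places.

R = (4·T_{12} − T_6) / 3 = (4·1.22524 − 1.05358)/3 = (3.84738)/3 = 1.282460.

1.282460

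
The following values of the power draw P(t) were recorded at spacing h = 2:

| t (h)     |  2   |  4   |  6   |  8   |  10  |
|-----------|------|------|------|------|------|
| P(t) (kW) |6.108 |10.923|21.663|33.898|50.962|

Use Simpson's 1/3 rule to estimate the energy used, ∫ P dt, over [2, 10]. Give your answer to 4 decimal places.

h = 2, n = 4.
(h/3)·[y₀ + 4y₁ + 2y₂ + 4y₃ + y₄] = 0.666667·(279.680) = 186.4533.

186.4533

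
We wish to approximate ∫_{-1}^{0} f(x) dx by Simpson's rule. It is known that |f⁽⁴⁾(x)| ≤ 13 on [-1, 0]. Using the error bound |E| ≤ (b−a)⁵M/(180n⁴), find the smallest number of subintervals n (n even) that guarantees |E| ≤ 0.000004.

12

Need 13/(180n⁴) ≤ 0.000004.
n⁴ ≥ 13/(180·0.000004) = 18055.6 ⇒ n ≥ 11.5918, so the smallest even n is 12. (n must be even for Simpson's rule.)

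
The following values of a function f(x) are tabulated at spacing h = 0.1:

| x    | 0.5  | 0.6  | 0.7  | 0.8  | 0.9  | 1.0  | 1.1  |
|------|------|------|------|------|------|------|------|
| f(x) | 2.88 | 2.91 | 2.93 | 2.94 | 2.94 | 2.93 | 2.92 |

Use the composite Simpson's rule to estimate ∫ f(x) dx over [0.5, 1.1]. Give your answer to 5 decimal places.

h = 0.1, n = 6.
(h/3)·[y₀ + 4y₁ + 2y₂ + 4y₃ + 2y₄ + 4y₅ + y₆] = 0.033333·(52.66) = 1.75533.

1.75533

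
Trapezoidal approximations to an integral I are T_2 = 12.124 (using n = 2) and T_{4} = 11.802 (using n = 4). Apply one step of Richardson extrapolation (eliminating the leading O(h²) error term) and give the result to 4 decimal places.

11.6947

R = (4·T_{4} − T_2) / 3 = (4·11.802 − 12.124)/3 = (35.084)/3 = 11.6947.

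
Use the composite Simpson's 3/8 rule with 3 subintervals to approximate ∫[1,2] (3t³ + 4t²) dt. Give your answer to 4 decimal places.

h = (2 − 1)/3 = 0.333333.
Nodes t₀,…,t₃ = 1, 1.333333, 1.666667, 2.
f(t) = 3t³ + 4t²: f₀=7, f₁=14.222222, f₂=25, f₃=40.
(3h/8)·[f₀ + 3f₁ + 3f₂ + f₃] = 0.125·(164.666667) = 20.5833.

20.5833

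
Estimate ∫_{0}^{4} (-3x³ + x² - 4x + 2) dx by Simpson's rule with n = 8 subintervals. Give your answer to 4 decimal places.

h = (4 − 0)/8 = 0.5.
Nodes x₀,…,x₈ = 0, 0.5, 1, 1.5, 2, 2.5, 3, 3.5, 4.
f(x) = -3x³ + x² - 4x + 2: f₀=2, f₁=-0.125, f₂=-4, f₃=-11.875, f₄=-26, f₅=-48.625, f₆=-82, f₇=-128.375, f₈=-190.
(h/3)·[f₀ + 4f₁ + 2f₂ + 4f₃ + 2f₄ + 4f₅ + 2f₆ + 4f₇ + f₈] = 0.166667·(-1168) = -194.6667.

-194.6667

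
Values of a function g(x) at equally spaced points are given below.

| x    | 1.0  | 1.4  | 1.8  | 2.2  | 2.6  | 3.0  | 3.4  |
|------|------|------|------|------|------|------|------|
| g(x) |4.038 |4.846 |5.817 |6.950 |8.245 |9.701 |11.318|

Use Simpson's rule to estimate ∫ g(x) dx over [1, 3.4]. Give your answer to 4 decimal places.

17.2624

h = 0.4, n = 6.
(h/3)·[y₀ + 4y₁ + 2y₂ + 4y₃ + 2y₄ + 4y₅ + y₆] = 0.133333·(129.468) = 17.2624.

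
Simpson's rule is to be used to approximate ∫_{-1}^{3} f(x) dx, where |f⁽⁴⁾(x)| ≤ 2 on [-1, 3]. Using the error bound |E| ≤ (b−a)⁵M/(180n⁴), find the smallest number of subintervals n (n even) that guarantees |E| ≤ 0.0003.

14

Need 2048/(180n⁴) ≤ 0.0003.
n⁴ ≥ 2048/(180·0.0003) = 37925.9 ⇒ n ≥ 13.9551, so the smallest even n is 14. (n must be even for Simpson's rule.)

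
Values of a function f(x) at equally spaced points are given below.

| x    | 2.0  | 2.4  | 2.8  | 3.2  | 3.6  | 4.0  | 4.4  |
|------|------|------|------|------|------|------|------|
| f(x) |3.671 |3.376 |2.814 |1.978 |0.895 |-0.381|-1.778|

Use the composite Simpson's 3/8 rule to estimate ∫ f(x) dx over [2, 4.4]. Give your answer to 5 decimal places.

h = 0.4, n = 6.
(3h/8)·[y₀ + 3y₁ + 3y₂ + 2y₃ + 3y₄ + 3y₅ + y₆] = 0.15·(25.961) = 3.89415.

3.89415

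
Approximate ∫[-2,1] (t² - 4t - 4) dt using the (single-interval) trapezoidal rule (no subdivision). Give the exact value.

T = (b−a)/2 · [f(-2) + f(1)] = 1.5·[8 + (-7)] = 1.5.

1.5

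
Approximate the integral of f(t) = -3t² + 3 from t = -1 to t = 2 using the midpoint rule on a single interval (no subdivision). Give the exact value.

6.75

M = (b−a)·f(0.5) = 3·(2.25) = 6.75.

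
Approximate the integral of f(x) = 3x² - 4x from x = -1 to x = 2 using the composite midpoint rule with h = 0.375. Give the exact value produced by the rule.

2.89453125

h = (2 − (-1))/8 = 0.375.
Midpoints m₁,…,m₈ = -0.8125, -0.4375, -0.0625, 0.3125, 0.6875, 1.0625, 1.4375, 1.8125.
f(m₁)=5.23046875, f(m₂)=2.32421875, f(m₃)=0.26171875, f(m₄)=-0.95703125, f(m₅)=-1.33203125, f(m₆)=-0.86328125, f(m₇)=0.44921875, f(m₈)=2.60546875.
h·[f(m₁) + f(m₂) + f(m₃) + f(m₄) + f(m₅) + f(m₆) + f(m₇) + f(m₈)] = 0.375·(7.71875) = 2.89453125.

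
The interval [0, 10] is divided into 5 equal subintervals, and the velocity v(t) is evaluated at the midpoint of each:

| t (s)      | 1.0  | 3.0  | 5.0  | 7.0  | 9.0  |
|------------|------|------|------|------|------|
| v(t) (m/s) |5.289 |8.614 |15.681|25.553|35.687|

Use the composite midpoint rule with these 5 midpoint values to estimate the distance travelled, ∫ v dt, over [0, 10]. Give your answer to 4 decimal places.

181.6480

h = 2, n = 5.
h·[y(m₁) + y(m₂) + y(m₃) + y(m₄) + y(m₅)] = 2·(90.824) = 181.6480.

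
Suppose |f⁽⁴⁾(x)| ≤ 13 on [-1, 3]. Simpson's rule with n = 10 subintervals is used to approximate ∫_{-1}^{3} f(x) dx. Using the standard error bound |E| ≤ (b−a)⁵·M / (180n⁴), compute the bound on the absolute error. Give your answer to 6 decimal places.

|E| ≤ (4)⁵·13 / (180·10⁴) = 13312/1800000 = 0.007396.

0.007396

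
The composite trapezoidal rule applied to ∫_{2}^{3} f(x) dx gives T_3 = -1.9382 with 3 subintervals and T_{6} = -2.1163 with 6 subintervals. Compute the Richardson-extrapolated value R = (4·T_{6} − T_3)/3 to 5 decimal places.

R = (4·T_{6} − T_3) / 3 = (4·(-2.1163) − (-1.9382))/3 = (-6.5270)/3 = -2.17567.

-2.17567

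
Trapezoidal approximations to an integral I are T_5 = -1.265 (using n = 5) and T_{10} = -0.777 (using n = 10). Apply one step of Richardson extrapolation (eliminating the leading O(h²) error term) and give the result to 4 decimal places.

-0.6143

R = (4·T_{10} − T_5) / 3 = (4·(-0.777) − (-1.265))/3 = (-1.843)/3 = -0.6143.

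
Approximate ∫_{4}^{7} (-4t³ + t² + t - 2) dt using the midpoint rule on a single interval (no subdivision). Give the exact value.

-1895.25

M = (b−a)·f(5.5) = 3·(-631.75) = -1895.25.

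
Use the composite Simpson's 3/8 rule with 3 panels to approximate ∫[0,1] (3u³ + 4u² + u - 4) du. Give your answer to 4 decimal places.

h = (1 − 0)/3 = 0.333333.
Nodes u₀,…,u₃ = 0, 0.333333, 0.666667, 1.
f(u) = 3u³ + 4u² + u - 4: f₀=-4, f₁=-3.111111, f₂=-0.666667, f₃=4.
(3h/8)·[f₀ + 3f₁ + 3f₂ + f₃] = 0.125·(-11.333333) = -1.4167.

-1.4167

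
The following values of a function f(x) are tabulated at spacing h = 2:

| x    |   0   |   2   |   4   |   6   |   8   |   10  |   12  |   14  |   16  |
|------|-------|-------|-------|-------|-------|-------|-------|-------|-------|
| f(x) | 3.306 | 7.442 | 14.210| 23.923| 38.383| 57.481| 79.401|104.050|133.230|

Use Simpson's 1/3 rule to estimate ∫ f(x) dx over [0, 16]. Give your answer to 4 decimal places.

781.4053

h = 2, n = 8.
(h/3)·[y₀ + 4y₁ + 2y₂ + 4y₃ + 2y₄ + 4y₅ + 2y₆ + 4y₇ + y₈] = 0.666667·(1172.108) = 781.4053.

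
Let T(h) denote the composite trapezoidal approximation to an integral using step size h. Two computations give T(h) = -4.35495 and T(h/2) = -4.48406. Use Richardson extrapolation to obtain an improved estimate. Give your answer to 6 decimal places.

R = (4·T(h/2) − T(h)) / 3 = (4·(-4.48406) − (-4.35495))/3 = (-13.58129)/3 = -4.527097.

-4.527097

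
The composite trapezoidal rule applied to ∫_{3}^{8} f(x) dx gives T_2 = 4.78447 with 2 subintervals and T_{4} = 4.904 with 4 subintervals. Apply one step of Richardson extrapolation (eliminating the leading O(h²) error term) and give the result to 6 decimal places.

R = (4·T_{4} − T_2) / 3 = (4·4.904 − 4.78447)/3 = (14.83153)/3 = 4.943843.

4.943843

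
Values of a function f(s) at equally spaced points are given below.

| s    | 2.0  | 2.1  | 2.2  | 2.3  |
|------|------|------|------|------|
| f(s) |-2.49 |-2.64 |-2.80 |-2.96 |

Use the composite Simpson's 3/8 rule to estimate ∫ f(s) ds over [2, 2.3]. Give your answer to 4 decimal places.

-0.8164

h = 0.1, n = 3.
(3h/8)·[y₀ + 3y₁ + 3y₂ + y₃] = 0.0375·(-21.77) = -0.8164.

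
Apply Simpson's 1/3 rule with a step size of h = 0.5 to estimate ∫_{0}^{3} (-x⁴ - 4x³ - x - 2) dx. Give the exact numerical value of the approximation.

h = (3 − 0)/6 = 0.5.
Nodes x₀,…,x₆ = 0, 0.5, 1, 1.5, 2, 2.5, 3.
f(x) = -x⁴ - 4x³ - x - 2: f₀=-2, f₁=-3.0625, f₂=-8, f₃=-22.0625, f₄=-52, f₅=-106.0625, f₆=-194.
(h/3)·[f₀ + 4f₁ + 2f₂ + 4f₃ + 2f₄ + 4f₅ + f₆] = 0.166667·(-840.75) = -140.125.

-140.125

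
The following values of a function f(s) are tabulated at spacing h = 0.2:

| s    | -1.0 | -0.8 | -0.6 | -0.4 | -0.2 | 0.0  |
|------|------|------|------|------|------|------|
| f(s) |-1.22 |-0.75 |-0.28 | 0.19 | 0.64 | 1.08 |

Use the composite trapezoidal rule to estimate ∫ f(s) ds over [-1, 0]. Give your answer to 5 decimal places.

-0.05400

h = 0.2, n = 5.
(h/2)·[y₀ + 2y₁ + 2y₂ + 2y₃ + 2y₄ + y₅] = 0.1·(-0.54) = -0.05400.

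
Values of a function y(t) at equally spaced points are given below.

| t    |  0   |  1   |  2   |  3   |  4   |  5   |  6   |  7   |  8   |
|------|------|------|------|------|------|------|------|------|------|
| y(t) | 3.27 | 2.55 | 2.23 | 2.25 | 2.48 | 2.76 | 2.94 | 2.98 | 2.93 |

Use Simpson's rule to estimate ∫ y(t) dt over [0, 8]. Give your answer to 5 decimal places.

h = 1, n = 8.
(h/3)·[y₀ + 4y₁ + 2y₂ + 4y₃ + 2y₄ + 4y₅ + 2y₆ + 4y₇ + y₈] = 0.333333·(63.66) = 21.22000.

21.22000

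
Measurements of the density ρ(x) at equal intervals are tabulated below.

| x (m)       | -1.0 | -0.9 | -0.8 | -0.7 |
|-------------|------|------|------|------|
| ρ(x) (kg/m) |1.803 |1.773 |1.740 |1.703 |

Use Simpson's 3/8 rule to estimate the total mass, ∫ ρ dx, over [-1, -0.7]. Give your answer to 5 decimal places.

0.52669

h = 0.1, n = 3.
(3h/8)·[y₀ + 3y₁ + 3y₂ + y₃] = 0.0375·(14.045) = 0.52669.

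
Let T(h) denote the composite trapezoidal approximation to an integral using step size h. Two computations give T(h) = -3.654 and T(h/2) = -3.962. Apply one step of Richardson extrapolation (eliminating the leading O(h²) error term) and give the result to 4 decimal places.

-4.0647

R = (4·T(h/2) − T(h)) / 3 = (4·(-3.962) − (-3.654))/3 = (-12.194)/3 = -4.0647.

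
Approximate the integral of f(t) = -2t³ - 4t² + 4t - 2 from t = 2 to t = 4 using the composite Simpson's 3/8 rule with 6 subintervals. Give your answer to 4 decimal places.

-174.6667

h = (4 − 2)/6 = 0.333333.
Nodes t₀,…,t₆ = 2, 2.333333, 2.666667, 3, 3.333333, 3.666667, 4.
f(t) = -2t³ - 4t² + 4t - 2: f₀=-26, f₁=-39.851852, f₂=-57.703704, f₃=-80, f₄=-107.185185, f₅=-139.703704, f₆=-178.
(3h/8)·[f₀ + 3f₁ + 3f₂ + 2f₃ + 3f₄ + 3f₅ + f₆] = 0.125·(-1397.333333) = -174.6667.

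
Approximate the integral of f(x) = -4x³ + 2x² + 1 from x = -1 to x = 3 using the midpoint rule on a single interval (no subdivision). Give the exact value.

M = (b−a)·f(1) = 4·(-1) = -4.

-4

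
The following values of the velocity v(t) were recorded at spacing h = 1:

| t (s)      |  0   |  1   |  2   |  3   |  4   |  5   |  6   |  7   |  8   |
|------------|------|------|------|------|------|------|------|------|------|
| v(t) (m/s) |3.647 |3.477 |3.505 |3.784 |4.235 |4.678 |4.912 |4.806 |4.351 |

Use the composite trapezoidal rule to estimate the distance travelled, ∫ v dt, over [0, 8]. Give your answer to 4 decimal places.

h = 1, n = 8.
(h/2)·[y₀ + 2y₁ + 2y₂ + 2y₃ + 2y₄ + 2y₅ + 2y₆ + 2y₇ + y₈] = 0.5·(66.792) = 33.3960.

33.3960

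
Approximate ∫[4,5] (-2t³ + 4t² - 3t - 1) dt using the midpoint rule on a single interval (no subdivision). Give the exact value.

M = (b−a)·f(4.5) = 1·(-115.75) = -115.75.

-115.75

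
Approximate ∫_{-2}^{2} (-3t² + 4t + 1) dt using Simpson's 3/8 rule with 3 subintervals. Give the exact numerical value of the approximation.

-12

h = (2 − (-2))/3 = 1.333333.
Nodes t₀,…,t₃ = -2, -0.666667, 0.666667, 2.
f(t) = -3t² + 4t + 1: f₀=-19, f₁=-3, f₂=2.333333, f₃=-3.
(3h/8)·[f₀ + 3f₁ + 3f₂ + f₃] = 0.5·(-24) = -12.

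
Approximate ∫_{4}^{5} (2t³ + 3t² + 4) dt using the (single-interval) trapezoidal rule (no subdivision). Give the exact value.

T = (b−a)/2 · [f(4) + f(5)] = 0.5·[180 + 329] = 254.5.

254.5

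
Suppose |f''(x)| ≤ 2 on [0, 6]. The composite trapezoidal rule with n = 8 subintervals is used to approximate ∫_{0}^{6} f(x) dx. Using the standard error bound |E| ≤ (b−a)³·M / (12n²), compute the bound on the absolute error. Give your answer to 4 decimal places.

0.5625

|E| ≤ (6)³·2 / (12·8²) = 432/768 = 0.5625.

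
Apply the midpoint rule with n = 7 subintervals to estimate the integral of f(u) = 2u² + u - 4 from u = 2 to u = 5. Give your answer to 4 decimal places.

h = (5 − 2)/7 = 0.428571.
Midpoints m₁,…,m₇ = 2.214286, 2.642857, 3.071429, 3.5, 3.928571, 4.357143, 4.785714.
f(m₁)=8.020408, f(m₂)=12.612245, f(m₃)=17.938776, f(m₄)=24, f(m₅)=30.795918, f(m₆)=38.326531, f(m₇)=46.591837.
h·[f(m₁) + f(m₂) + f(m₃) + f(m₄) + f(m₅) + f(m₆) + f(m₇)] = 0.428571·(178.285714) = 76.4082.

76.4082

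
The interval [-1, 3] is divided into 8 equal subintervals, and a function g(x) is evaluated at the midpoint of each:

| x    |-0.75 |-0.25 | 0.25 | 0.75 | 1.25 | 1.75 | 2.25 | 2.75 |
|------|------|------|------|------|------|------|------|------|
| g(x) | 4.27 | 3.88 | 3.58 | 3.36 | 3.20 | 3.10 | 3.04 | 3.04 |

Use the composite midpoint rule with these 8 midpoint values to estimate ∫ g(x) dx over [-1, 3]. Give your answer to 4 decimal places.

h = 0.5, n = 8.
h·[y(m₁) + y(m₂) + y(m₃) + y(m₄) + y(m₅) + y(m₆) + y(m₇) + y(m₈)] = 0.5·(27.47) = 13.7350.

13.7350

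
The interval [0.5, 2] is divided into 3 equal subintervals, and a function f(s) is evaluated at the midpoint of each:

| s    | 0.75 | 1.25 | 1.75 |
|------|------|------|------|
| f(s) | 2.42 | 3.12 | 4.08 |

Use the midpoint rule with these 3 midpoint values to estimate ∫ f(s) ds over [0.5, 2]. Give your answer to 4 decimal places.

4.8100

h = 0.5, n = 3.
h·[y(m₁) + y(m₂) + y(m₃)] = 0.5·(9.62) = 4.8100.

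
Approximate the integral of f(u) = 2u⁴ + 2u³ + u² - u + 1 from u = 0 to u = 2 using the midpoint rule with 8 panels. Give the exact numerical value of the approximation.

h = (2 − 0)/8 = 0.25.
Midpoints m₁,…,m₈ = 0.125, 0.375, 0.625, 0.875, 1.125, 1.375, 1.625, 1.875.
f(m₁)=0.89501953125, f(m₂)=0.91064453125, f(m₃)=1.55908203125, f(m₄)=3.40283203125, f(m₅)=7.19189453125, f(m₆)=13.86376953125, f(m₇)=24.54345703125, f(m₈)=40.54345703125.
h·[f(m₁) + f(m₂) + f(m₃) + f(m₄) + f(m₅) + f(m₆) + f(m₇) + f(m₈)] = 0.25·(92.91015625) = 23.2275390625.

23.2275390625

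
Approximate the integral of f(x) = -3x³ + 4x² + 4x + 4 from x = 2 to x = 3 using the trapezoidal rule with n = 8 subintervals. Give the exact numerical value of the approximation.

-9.46484375

h = (3 − 2)/8 = 0.125.
Nodes x₀,…,x₈ = 2, 2.125, 2.25, 2.375, 2.5, 2.625, 2.75, 2.875, 3.
f(x) = -3x³ + 4x² + 4x + 4: f₀=4, f₁=1.775390625, f₂=-0.921875, f₃=-4.126953125, f₄=-7.875, f₅=-12.201171875, f₆=-17.140625, f₇=-22.728515625, f₈=-29.
(h/2)·[f₀ + 2f₁ + 2f₂ + 2f₃ + 2f₄ + 2f₅ + 2f₆ + 2f₇ + f₈] = 0.0625·(-151.4375) = -9.46484375.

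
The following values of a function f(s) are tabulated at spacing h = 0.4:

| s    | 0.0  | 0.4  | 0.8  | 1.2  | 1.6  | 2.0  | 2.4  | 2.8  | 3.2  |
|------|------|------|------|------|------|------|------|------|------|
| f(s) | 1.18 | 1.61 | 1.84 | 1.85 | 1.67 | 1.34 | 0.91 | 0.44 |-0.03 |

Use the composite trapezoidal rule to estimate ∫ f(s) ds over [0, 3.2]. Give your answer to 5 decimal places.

h = 0.4, n = 8.
(h/2)·[y₀ + 2y₁ + 2y₂ + 2y₃ + 2y₄ + 2y₅ + 2y₆ + 2y₇ + y₈] = 0.2·(20.47) = 4.09400.

4.09400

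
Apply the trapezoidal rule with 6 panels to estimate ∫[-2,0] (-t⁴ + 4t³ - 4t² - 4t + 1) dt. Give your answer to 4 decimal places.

-23.9547

h = (0 − (-2))/6 = 0.333333.
Nodes t₀,…,t₆ = -2, -1.666667, -1.333333, -1, -0.666667, -0.333333, 0.
f(t) = -t⁴ + 4t³ - 4t² - 4t + 1: f₀=-55, f₁=-29.679012, f₂=-13.419753, f₃=-4, f₄=0.506173, f₅=1.728395, f₆=1.
(h/2)·[f₀ + 2f₁ + 2f₂ + 2f₃ + 2f₄ + 2f₅ + f₆] = 0.166667·(-143.728395) = -23.9547.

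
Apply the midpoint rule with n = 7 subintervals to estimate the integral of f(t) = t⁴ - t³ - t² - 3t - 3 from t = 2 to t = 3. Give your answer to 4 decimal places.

h = (3 − 2)/7 = 0.142857.
Midpoints m₁,…,m₇ = 2.071429, 2.214286, 2.357143, 2.5, 2.642857, 2.785714, 2.928571.
f(m₁)=-3.982117, f(m₂)=-1.362687, f(m₃)=2.146371, f(m₄)=6.6875, f(m₅)=12.413135, f(m₆)=19.485709, f(m₇)=28.077650.
h·[f(m₁) + f(m₂) + f(m₃) + f(m₄) + f(m₅) + f(m₆) + f(m₇)] = 0.142857·(63.465561) = 9.0665.

9.0665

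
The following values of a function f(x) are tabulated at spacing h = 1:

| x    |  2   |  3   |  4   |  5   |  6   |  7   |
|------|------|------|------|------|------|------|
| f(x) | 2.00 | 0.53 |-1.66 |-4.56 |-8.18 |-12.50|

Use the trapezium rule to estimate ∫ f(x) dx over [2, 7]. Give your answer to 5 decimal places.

-19.12000

h = 1, n = 5.
(h/2)·[y₀ + 2y₁ + 2y₂ + 2y₃ + 2y₄ + y₅] = 0.5·(-38.24) = -19.12000.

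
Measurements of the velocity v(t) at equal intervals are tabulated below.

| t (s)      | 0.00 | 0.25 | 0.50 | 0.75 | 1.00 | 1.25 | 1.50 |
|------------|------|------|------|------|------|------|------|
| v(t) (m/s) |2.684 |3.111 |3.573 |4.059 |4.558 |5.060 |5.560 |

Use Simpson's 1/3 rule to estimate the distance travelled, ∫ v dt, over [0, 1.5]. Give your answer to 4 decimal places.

6.1188

h = 0.25, n = 6.
(h/3)·[y₀ + 4y₁ + 2y₂ + 4y₃ + 2y₄ + 4y₅ + y₆] = 0.083333·(73.426) = 6.1188.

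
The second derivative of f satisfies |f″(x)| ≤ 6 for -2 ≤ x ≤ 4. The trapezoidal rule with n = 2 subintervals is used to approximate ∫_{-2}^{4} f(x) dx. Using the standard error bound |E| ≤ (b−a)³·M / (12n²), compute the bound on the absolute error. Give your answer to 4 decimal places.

27.0000

|E| ≤ (6)³·6 / (12·2²) = 1296/48 = 27.0000.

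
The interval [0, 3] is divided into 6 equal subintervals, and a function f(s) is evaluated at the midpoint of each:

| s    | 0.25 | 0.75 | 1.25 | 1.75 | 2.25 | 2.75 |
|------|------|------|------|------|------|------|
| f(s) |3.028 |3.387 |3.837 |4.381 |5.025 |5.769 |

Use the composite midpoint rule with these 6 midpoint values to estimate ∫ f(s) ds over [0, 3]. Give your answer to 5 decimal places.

12.71350

h = 0.5, n = 6.
h·[y(m₁) + y(m₂) + y(m₃) + y(m₄) + y(m₅) + y(m₆)] = 0.5·(25.427) = 12.71350.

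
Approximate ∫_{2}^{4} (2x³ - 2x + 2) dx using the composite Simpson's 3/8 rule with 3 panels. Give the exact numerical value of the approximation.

112

h = (4 − 2)/3 = 0.666667.
Nodes x₀,…,x₃ = 2, 2.666667, 3.333333, 4.
f(x) = 2x³ - 2x + 2: f₀=14, f₁=34.592593, f₂=69.407407, f₃=122.
(3h/8)·[f₀ + 3f₁ + 3f₂ + f₃] = 0.25·(448) = 112.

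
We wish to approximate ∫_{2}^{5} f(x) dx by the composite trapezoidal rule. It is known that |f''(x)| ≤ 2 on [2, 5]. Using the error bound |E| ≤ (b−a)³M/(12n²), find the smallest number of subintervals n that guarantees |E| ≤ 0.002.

48

Need 54/(12n²) ≤ 0.002.
n² ≥ 54/(12·0.002) = 2250 ⇒ n ≥ 47.4342, so the smallest n is 48.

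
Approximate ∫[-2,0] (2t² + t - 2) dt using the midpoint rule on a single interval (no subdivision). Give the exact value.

-2

M = (b−a)·f(-1) = 2·(-1) = -2.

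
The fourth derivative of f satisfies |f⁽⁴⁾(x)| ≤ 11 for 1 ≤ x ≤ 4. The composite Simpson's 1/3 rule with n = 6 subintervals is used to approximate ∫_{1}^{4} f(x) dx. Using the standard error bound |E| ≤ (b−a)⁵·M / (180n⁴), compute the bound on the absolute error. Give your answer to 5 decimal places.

|E| ≤ (3)⁵·11 / (180·6⁴) = 2673/233280 = 0.01146.

0.01146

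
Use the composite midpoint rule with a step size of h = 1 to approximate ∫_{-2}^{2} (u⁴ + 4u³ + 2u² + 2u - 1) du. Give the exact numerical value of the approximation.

h = (2 − (-2))/4 = 1.
Midpoints m₁,…,m₄ = -1.5, -0.5, 0.5, 1.5.
f(m₁)=-7.9375, f(m₂)=-1.9375, f(m₃)=1.0625, f(m₄)=25.0625.
h·[f(m₁) + f(m₂) + f(m₃) + f(m₄)] = 1·(16.25) = 16.25.

16.25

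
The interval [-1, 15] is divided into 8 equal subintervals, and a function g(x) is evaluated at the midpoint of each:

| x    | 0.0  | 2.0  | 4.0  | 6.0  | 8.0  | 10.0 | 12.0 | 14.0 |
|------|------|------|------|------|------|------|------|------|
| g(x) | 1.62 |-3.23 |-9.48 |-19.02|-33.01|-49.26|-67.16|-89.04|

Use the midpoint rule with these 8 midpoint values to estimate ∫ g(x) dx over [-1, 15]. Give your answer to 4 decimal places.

h = 2, n = 8.
h·[y(m₁) + y(m₂) + y(m₃) + y(m₄) + y(m₅) + y(m₆) + y(m₇) + y(m₈)] = 2·(-268.58) = -537.1600.

-537.1600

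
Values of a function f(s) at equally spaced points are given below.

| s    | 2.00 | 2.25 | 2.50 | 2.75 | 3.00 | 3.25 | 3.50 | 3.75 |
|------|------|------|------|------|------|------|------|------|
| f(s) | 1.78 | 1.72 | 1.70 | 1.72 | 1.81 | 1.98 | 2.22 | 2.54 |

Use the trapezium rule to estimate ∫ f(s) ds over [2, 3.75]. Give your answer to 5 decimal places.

3.32750

h = 0.25, n = 7.
(h/2)·[y₀ + 2y₁ + 2y₂ + 2y₃ + 2y₄ + 2y₅ + 2y₆ + y₇] = 0.125·(26.62) = 3.32750.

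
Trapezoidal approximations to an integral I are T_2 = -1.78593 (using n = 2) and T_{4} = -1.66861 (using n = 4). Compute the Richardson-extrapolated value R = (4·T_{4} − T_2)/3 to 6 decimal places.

R = (4·T_{4} − T_2) / 3 = (4·(-1.66861) − (-1.78593))/3 = (-4.88851)/3 = -1.629503.

-1.629503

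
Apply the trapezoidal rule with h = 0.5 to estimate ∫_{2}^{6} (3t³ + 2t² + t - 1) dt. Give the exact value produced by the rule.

h = (6 − 2)/8 = 0.5.
Nodes t₀,…,t₈ = 2, 2.5, 3, 3.5, 4, 4.5, 5, 5.5, 6.
f(t) = 3t³ + 2t² + t - 1: f₀=33, f₁=60.875, f₂=101, f₃=155.625, f₄=227, f₅=317.375, f₆=429, f₇=564.125, f₈=725.
(h/2)·[f₀ + 2f₁ + 2f₂ + 2f₃ + 2f₄ + 2f₅ + 2f₆ + 2f₇ + f₈] = 0.25·(4468) = 1117.

1117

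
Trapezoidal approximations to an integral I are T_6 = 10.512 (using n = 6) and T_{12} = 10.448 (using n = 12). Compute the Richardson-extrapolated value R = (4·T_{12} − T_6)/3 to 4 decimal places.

R = (4·T_{12} − T_6) / 3 = (4·10.448 − 10.512)/3 = (31.280)/3 = 10.4267.

10.4267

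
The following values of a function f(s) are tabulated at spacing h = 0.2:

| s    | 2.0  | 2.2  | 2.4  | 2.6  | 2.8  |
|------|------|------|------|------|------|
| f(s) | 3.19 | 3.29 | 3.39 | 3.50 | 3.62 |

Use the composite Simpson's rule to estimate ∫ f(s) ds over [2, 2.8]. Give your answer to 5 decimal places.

2.71667

h = 0.2, n = 4.
(h/3)·[y₀ + 4y₁ + 2y₂ + 4y₃ + y₄] = 0.066667·(40.75) = 2.71667.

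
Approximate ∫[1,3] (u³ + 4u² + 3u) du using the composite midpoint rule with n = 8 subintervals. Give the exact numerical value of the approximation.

66.5625

h = (3 − 1)/8 = 0.25.
Midpoints m₁,…,m₈ = 1.125, 1.375, 1.625, 1.875, 2.125, 2.375, 2.625, 2.875.
f(m₁)=9.861328125, f(m₂)=14.287109375, f(m₃)=19.728515625, f(m₄)=26.279296875, f(m₅)=34.033203125, f(m₆)=43.083984375, f(m₇)=53.525390625, f(m₈)=65.451171875.
h·[f(m₁) + f(m₂) + f(m₃) + f(m₄) + f(m₅) + f(m₆) + f(m₇) + f(m₈)] = 0.25·(266.25) = 66.5625.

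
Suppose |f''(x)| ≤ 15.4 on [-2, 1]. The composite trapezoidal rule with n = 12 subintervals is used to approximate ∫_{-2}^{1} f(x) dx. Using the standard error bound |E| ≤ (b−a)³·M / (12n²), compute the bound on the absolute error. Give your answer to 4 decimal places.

|E| ≤ (3)³·15.4 / (12·12²) = 415.8/1728 = 0.2406.

0.2406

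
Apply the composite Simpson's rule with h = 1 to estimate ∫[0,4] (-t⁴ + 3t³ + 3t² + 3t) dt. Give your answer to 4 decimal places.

74.6667

h = (4 − 0)/4 = 1.
Nodes t₀,…,t₄ = 0, 1, 2, 3, 4.
f(t) = -t⁴ + 3t³ + 3t² + 3t: f₀=0, f₁=8, f₂=26, f₃=36, f₄=-4.
(h/3)·[f₀ + 4f₁ + 2f₂ + 4f₃ + f₄] = 0.333333·(224) = 74.6667.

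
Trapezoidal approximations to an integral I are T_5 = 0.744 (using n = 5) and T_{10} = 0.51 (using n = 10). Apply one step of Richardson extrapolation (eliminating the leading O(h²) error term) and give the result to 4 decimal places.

0.4320

R = (4·T_{10} − T_5) / 3 = (4·0.51 − 0.744)/3 = (1.296)/3 = 0.4320.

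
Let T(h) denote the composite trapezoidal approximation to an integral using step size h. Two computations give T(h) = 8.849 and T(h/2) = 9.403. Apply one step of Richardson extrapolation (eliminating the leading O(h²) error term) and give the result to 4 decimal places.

9.5877

R = (4·T(h/2) − T(h)) / 3 = (4·9.403 − 8.849)/3 = (28.763)/3 = 9.5877.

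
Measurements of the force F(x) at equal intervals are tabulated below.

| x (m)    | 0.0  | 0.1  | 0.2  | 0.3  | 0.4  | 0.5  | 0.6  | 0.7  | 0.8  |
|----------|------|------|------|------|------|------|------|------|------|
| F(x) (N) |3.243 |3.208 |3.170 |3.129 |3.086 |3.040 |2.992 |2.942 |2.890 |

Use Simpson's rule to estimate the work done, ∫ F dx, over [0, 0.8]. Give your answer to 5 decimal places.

2.46350

h = 0.1, n = 8.
(h/3)·[y₀ + 4y₁ + 2y₂ + 4y₃ + 2y₄ + 4y₅ + 2y₆ + 4y₇ + y₈] = 0.033333·(73.905) = 2.46350.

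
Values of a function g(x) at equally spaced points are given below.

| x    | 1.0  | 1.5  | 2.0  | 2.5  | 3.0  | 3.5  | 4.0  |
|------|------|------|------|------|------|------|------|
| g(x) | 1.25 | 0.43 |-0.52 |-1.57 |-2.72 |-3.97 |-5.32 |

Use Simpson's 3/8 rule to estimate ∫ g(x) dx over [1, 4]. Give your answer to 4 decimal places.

h = 0.5, n = 6.
(3h/8)·[y₀ + 3y₁ + 3y₂ + 2y₃ + 3y₄ + 3y₅ + y₆] = 0.1875·(-27.55) = -5.1656.

-5.1656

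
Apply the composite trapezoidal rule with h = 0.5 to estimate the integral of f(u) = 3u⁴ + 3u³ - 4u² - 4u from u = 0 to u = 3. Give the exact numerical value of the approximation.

160.46875

h = (3 − 0)/6 = 0.5.
Nodes u₀,…,u₆ = 0, 0.5, 1, 1.5, 2, 2.5, 3.
f(u) = 3u⁴ + 3u³ - 4u² - 4u: f₀=0, f₁=-2.4375, f₂=-2, f₃=10.3125, f₄=48, f₅=129.0625, f₆=276.
(h/2)·[f₀ + 2f₁ + 2f₂ + 2f₃ + 2f₄ + 2f₅ + f₆] = 0.25·(641.875) = 160.46875.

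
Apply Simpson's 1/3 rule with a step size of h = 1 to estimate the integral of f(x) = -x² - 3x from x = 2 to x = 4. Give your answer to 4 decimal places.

h = (4 − 2)/2 = 1.
Nodes x₀,…,x₂ = 2, 3, 4.
f(x) = -x² - 3x: f₀=-10, f₁=-18, f₂=-28.
(h/3)·[f₀ + 4f₁ + f₂] = 0.333333·(-110) = -36.6667.

-36.6667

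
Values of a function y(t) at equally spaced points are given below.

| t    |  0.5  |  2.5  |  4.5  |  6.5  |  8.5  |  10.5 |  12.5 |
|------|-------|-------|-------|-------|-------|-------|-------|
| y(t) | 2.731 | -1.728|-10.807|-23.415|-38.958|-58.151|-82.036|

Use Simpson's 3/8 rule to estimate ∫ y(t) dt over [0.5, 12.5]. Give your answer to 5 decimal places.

-341.30025

h = 2, n = 6.
(3h/8)·[y₀ + 3y₁ + 3y₂ + 2y₃ + 3y₄ + 3y₅ + y₆] = 0.75·(-455.067) = -341.30025.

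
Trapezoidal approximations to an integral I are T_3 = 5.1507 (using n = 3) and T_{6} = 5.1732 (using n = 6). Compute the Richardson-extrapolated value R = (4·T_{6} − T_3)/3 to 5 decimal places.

R = (4·T_{6} − T_3) / 3 = (4·5.1732 − 5.1507)/3 = (15.5421)/3 = 5.18070.

5.18070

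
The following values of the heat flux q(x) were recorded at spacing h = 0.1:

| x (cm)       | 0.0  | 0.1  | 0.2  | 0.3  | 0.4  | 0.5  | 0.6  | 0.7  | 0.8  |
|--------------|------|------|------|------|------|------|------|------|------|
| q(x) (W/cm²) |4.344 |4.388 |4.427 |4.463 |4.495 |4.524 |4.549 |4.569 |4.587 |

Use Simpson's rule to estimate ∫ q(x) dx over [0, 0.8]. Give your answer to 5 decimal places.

3.58830

h = 0.1, n = 8.
(h/3)·[y₀ + 4y₁ + 2y₂ + 4y₃ + 2y₄ + 4y₅ + 2y₆ + 4y₇ + y₈] = 0.033333·(107.649) = 3.58830.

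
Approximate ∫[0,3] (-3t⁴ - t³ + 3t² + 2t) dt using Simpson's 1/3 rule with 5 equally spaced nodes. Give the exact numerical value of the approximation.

h = (3 − 0)/4 = 0.75.
Nodes t₀,…,t₄ = 0, 0.75, 1.5, 2.25, 3.
f(t) = -3t⁴ - t³ + 3t² + 2t: f₀=0, f₁=1.81640625, f₂=-8.8125, f₃=-68.58984375, f₄=-237.
(h/3)·[f₀ + 4f₁ + 2f₂ + 4f₃ + f₄] = 0.25·(-521.71875) = -130.4296875.

-130.4296875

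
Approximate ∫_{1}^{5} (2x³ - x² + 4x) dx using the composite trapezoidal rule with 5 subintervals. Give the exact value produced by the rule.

325.92

h = (5 − 1)/5 = 0.8.
Nodes x₀,…,x₅ = 1, 1.8, 2.6, 3.4, 4.2, 5.
f(x) = 2x³ - x² + 4x: f₀=5, f₁=15.624, f₂=38.792, f₃=80.648, f₄=147.336, f₅=245.
(h/2)·[f₀ + 2f₁ + 2f₂ + 2f₃ + 2f₄ + f₅] = 0.4·(814.8) = 325.92.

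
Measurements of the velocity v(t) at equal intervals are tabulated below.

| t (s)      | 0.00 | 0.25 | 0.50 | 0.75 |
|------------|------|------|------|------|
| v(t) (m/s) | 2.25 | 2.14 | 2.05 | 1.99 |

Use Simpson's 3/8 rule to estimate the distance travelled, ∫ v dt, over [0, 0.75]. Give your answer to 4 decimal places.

h = 0.25, n = 3.
(3h/8)·[y₀ + 3y₁ + 3y₂ + y₃] = 0.09375·(16.81) = 1.5759.

1.5759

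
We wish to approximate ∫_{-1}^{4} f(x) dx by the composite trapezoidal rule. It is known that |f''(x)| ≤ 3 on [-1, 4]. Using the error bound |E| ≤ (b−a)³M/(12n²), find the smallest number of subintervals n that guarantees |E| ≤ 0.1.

Need 375/(12n²) ≤ 0.1.
n² ≥ 375/(12·0.1) = 312.5 ⇒ n ≥ 17.6777, so the smallest n is 18.

18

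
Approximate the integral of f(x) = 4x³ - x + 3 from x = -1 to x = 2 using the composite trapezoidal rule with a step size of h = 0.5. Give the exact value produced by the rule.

h = (2 − (-1))/6 = 0.5.
Nodes x₀,…,x₆ = -1, -0.5, 0, 0.5, 1, 1.5, 2.
f(x) = 4x³ - x + 3: f₀=0, f₁=3, f₂=3, f₃=3, f₄=6, f₅=15, f₆=33.
(h/2)·[f₀ + 2f₁ + 2f₂ + 2f₃ + 2f₄ + 2f₅ + f₆] = 0.25·(93) = 23.25.

23.25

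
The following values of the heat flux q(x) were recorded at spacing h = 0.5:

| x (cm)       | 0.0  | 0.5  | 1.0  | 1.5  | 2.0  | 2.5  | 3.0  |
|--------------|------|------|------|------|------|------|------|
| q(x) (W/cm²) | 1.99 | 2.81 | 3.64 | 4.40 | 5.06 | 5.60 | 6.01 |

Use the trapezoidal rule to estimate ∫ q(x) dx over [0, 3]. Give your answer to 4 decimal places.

h = 0.5, n = 6.
(h/2)·[y₀ + 2y₁ + 2y₂ + 2y₃ + 2y₄ + 2y₅ + y₆] = 0.25·(51.02) = 12.7550.

12.7550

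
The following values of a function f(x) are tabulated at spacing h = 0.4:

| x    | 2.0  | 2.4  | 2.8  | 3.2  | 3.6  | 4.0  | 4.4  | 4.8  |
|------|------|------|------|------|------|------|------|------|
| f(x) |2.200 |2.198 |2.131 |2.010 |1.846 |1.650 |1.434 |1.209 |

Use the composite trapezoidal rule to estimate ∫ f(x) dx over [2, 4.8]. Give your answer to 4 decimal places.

5.1894

h = 0.4, n = 7.
(h/2)·[y₀ + 2y₁ + 2y₂ + 2y₃ + 2y₄ + 2y₅ + 2y₆ + y₇] = 0.2·(25.947) = 5.1894.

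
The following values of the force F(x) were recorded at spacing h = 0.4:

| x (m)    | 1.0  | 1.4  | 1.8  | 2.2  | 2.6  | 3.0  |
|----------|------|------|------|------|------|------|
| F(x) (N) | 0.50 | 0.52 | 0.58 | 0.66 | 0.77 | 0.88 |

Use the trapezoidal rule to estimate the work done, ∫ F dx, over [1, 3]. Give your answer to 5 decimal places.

h = 0.4, n = 5.
(h/2)·[y₀ + 2y₁ + 2y₂ + 2y₃ + 2y₄ + y₅] = 0.2·(6.44) = 1.28800.

1.28800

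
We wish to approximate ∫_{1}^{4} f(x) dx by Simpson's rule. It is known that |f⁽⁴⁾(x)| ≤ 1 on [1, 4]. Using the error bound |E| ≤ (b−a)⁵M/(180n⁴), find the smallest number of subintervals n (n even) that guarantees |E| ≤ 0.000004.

26

Need 243/(180n⁴) ≤ 0.000004.
n⁴ ≥ 243/(180·0.000004) = 337500 ⇒ n ≥ 24.1029, so the smallest even n is 26. (n must be even for Simpson's rule.)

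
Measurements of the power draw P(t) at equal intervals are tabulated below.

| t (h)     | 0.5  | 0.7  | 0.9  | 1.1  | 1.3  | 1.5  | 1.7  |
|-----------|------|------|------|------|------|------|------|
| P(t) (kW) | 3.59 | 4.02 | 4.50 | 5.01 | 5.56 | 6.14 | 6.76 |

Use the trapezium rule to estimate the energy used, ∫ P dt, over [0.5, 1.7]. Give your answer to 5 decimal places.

h = 0.2, n = 6.
(h/2)·[y₀ + 2y₁ + 2y₂ + 2y₃ + 2y₄ + 2y₅ + y₆] = 0.1·(60.81) = 6.08100.

6.08100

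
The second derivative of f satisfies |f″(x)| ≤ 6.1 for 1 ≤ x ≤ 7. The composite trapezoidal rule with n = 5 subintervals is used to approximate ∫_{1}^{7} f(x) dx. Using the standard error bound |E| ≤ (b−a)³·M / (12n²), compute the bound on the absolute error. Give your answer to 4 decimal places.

4.3920

|E| ≤ (6)³·6.1 / (12·5²) = 1317.6/300 = 4.3920.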